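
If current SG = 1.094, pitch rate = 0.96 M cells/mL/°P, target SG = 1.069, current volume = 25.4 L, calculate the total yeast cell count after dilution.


V_w = V·((SG_c−1)/(SG_t−1)−1);  °P = 259 − 259/SG_t;  cells = rate·(V+V_w)·°P
V_w = 25.4·((1.094−1)/(1.069−1)−1) = 9.2029
V_final = 25.4 + 9.2029 = 34.6029
°P = 259 − 259/1.069 = 16.7175
cells = 0.96·34.6029·16.7175

555.3348 billion cells


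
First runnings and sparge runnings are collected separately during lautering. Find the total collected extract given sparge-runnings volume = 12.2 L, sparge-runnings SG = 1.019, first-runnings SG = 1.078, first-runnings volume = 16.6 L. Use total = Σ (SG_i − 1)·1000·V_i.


first = (1.078 − 1)·1000·16.6 = 1294.8000
sparge = (1.019 − 1)·1000·12.2 = 231.8000
total = 1294.8000 + 231.8000

1526.6000 gravity·L


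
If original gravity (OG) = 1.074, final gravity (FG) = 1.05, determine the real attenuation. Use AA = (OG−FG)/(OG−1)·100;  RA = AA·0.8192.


AA = (1.074 − 1.05)/(1.074 − 1)·100 = 32.4324
RA = 32.4324·0.8192

26.5686 %


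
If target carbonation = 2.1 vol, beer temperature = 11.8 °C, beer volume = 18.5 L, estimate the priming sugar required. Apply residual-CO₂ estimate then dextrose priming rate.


residual = 14.695·(0.01821 + 0.09011·e^(−0.04·T));  sugar = (target − residual)·4.0·V
residual = 14.695·(0.01821 + 0.09011·e^(−0.04·11.8)) = 1.0935
sugar = (2.1 − 1.0935)·4.0·18.5

74.4773 g


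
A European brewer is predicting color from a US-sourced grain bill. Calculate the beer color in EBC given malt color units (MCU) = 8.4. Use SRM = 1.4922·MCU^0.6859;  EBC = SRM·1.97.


SRM = 1.4922·8.4^0.6859 = 6.4238
EBC = 6.4238·1.97

12.6548 EBC


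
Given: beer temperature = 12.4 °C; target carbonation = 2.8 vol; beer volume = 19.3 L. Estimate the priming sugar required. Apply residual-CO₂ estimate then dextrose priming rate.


residual = 14.695·(0.01821 + 0.09011·e^(−0.04·T));  sugar = (target − residual)·4.0·V
residual = 14.695·(0.01821 + 0.09011·e^(−0.04·12.4)) = 1.0740
sugar = (2.8 − 1.0740)·4.0·19.3

133.2501 g


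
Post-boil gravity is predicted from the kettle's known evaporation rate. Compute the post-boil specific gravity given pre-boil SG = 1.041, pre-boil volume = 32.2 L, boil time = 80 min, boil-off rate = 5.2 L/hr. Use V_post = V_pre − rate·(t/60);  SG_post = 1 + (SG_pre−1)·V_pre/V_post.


V_post = 32.2 − 5.2·(80/60) = 25.2667
SG_post = 1 + (1.041 − 1)·32.2/25.2667

1.0523


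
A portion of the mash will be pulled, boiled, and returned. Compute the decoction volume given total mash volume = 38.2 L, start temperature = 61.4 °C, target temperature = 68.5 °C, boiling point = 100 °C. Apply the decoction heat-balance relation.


V_dec = V_total·(T_target − T_start)/(T_boil − T_start)
V_dec = 38.2·(68.5 − 61.4)/(100 − 61.4)

7.0264 L


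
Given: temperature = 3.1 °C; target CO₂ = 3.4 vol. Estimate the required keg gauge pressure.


psi = vols/(0.01821 + 0.09011·e^(−0.04·T)) − 14.695
psi = 3.4/(0.01821 + 0.09011·e^(−0.04·3.1)) − 14.695

20.0658 psi


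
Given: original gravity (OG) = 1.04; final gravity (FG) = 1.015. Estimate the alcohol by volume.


ABV = (OG − FG) · 131.25
ABV = (1.04 − 1.015) · 131.25

3.2813 % ABV


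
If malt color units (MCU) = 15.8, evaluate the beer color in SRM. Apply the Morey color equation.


SRM = 1.4922 · MCU^0.6859
SRM = 1.4922 · 15.8^0.6859

9.9080 SRM


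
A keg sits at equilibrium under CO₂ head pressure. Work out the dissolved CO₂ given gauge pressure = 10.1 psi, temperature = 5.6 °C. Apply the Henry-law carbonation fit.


vols = (P + 14.695)·(0.01821 + 0.09011·e^(−0.04·T))
vols = (10.1 + 14.695)·(0.01821 + 0.09011·e^(−0.04·5.6))

2.2374 volumes


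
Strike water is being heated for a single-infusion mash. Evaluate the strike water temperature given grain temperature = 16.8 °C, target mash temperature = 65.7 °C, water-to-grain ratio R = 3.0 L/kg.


T_strike = (0.41/R)·(T_mash − T_grain) + T_mash
T_strike = (0.41/3.0)·(65.7 − 16.8) + 65.7

72.3830 °C


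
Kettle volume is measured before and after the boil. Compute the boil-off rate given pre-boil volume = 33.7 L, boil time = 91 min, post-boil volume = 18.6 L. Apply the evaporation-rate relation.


rate = (V_pre − V_post) / (t_min/60)
rate = (33.7 − 18.6) / (91/60)

9.9560 L/hr


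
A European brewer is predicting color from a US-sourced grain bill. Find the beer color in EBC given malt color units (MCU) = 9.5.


SRM = 1.4922·MCU^0.6859;  EBC = SRM·1.97
SRM = 1.4922·9.5^0.6859 = 6.9895
EBC = 6.9895·1.97

13.7694 EBC


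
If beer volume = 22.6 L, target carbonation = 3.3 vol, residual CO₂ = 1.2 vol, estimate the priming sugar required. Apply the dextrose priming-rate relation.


sugar = (target − residual)·4.0·V
sugar = (3.3 − 1.2)·4.0·22.6

189.8400 g


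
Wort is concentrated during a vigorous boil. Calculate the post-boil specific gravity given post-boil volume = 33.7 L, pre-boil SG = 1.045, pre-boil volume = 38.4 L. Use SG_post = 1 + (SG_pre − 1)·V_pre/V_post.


pts_pre = (1.045 − 1)·1000 = 45.0000
pts_post = 45.0000·38.4/33.7 = 51.2760
SG_post = 1 + 51.2760/1000

1.0513


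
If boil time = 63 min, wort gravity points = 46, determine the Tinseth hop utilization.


U = 1.65·0.000125^(GP/1000) · (1 − e^(−0.04·t))/4.15
bigness = 1.65·0.000125^(46/1000) = 1.0913
boil_factor = (1 − e^(−0.04·63))/4.15 = 0.2216
U = 1.0913 · 0.2216

0.2418


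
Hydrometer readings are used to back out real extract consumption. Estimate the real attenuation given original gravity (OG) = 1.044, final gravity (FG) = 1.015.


AA = (OG−FG)/(OG−1)·100;  RA = AA·0.8192
AA = (1.044 − 1.015)/(1.044 − 1)·100 = 65.9091
RA = 65.9091·0.8192

53.9927 %


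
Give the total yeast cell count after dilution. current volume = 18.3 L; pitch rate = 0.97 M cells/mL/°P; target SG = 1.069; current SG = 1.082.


V_w = V·((SG_c−1)/(SG_t−1)−1);  °P = 259 − 259/SG_t;  cells = rate·(V+V_w)·°P
V_w = 18.3·((1.082−1)/(1.069−1)−1) = 3.4478
V_final = 18.3 + 3.4478 = 21.7478
°P = 259 − 259/1.069 = 16.7175
cells = 0.97·21.7478·16.7175

352.6621 billion cells


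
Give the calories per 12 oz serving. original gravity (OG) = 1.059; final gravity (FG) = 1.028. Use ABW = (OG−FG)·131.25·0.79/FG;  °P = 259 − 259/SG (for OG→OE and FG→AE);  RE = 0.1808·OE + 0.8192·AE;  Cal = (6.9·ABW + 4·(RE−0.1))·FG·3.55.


ABW = (1.059 − 1.028)·131.25·0.79/1.028 = 3.1268
OE = 259 − 259/1.059 = 14.4297 °P
AE = 259 − 259/1.028 = 7.0545 °P
RE = 0.1808·14.4297 + 0.8192·7.0545 = 8.3879 °P
Cal = (6.9·3.1268 + 4·(8.3879−0.1))·1.028·3.55

199.7181 kcal


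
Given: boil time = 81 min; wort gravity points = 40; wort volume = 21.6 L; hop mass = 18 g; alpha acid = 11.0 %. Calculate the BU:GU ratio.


U = 1.65·0.000125^(GP/1000)·(1−e^(−0.04t))/4.15;  IBU = (α/100)·m·U·1000/V;  BU:GU = IBU/GP
U = 1.65·0.000125^(40/1000)·(1−e^(−0.04·81))/4.15 = 0.2667
IBU = (11.0/100)·18·0.2667·1000/21.6 = 24.4440
BU:GU = 24.4440/40

0.6111


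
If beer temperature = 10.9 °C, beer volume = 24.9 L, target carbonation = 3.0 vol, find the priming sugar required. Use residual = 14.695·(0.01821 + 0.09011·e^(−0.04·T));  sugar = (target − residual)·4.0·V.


residual = 14.695·(0.01821 + 0.09011·e^(−0.04·10.9)) = 1.1238
sugar = (3.0 − 1.1238)·4.0·24.9

186.8670 g


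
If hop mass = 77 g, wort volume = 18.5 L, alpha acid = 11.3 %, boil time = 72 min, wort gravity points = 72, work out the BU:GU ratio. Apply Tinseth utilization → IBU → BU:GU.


U = 1.65·0.000125^(GP/1000)·(1−e^(−0.04t))/4.15;  IBU = (α/100)·m·U·1000/V;  BU:GU = IBU/GP
U = 1.65·0.000125^(72/1000)·(1−e^(−0.04·72))/4.15 = 0.1965
IBU = (11.3/100)·77·0.1965·1000/18.5 = 92.4104
BU:GU = 92.4104/72

1.2835


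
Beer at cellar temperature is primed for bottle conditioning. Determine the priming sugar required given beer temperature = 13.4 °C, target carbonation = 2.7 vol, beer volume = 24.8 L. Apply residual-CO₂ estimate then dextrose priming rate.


residual = 14.695·(0.01821 + 0.09011·e^(−0.04·T));  sugar = (target − residual)·4.0·V
residual = 14.695·(0.01821 + 0.09011·e^(−0.04·13.4)) = 1.0423
sugar = (2.7 − 1.0423)·4.0·24.8

164.4394 g


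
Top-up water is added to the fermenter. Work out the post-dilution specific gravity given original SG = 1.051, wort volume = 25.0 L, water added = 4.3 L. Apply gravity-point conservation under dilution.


SG_new = 1 + (SG_old − 1)·V_old/(V_old + V_water)
pts = (1.051 − 1)·1000·25.0/(25.0 + 4.3) = 43.5154
SG_new = 1 + 43.5154/1000

1.0435


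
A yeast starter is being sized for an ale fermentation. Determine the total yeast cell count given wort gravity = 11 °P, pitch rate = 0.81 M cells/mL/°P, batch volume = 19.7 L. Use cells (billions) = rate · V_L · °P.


cells = 0.81 · 19.7 · 11

175.5270 billion cells


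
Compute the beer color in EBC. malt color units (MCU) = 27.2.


SRM = 1.4922·MCU^0.6859;  EBC = SRM·1.97
SRM = 1.4922·27.2^0.6859 = 14.3813
EBC = 14.3813·1.97

28.3311 EBC


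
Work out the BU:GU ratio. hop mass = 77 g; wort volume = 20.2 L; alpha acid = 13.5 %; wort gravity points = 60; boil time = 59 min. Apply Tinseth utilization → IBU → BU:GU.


U = 1.65·0.000125^(GP/1000)·(1−e^(−0.04t))/4.15;  IBU = (α/100)·m·U·1000/V;  BU:GU = IBU/GP
U = 1.65·0.000125^(60/1000)·(1−e^(−0.04·59))/4.15 = 0.2100
IBU = (13.5/100)·77·0.2100·1000/20.2 = 108.0563
BU:GU = 108.0563/60

1.8009


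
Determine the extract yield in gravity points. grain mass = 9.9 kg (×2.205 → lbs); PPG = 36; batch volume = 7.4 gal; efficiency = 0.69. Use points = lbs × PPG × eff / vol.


lbs = 9.9 × 2.205 = 21.8295
points = 21.8295 × 36 × 0.69 / 7.4

73.2763 points


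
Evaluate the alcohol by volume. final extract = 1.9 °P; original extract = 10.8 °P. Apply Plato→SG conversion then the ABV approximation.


SG = 259/(259 − P);  ABV = (OG − FG)·131.25
OG = 259/(259 − 10.8) = 1.0435
FG = 259/(259 − 1.9) = 1.0074
ABV = (1.0435 − 1.0074)·131.25

4.7412 % ABV


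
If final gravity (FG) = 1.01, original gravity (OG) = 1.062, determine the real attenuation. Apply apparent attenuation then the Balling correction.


AA = (OG−FG)/(OG−1)·100;  RA = AA·0.8192
AA = (1.062 − 1.01)/(1.062 − 1)·100 = 83.8710
RA = 83.8710·0.8192

68.7071 %


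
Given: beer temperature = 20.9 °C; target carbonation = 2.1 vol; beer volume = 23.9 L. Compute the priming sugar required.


residual = 14.695·(0.01821 + 0.09011·e^(−0.04·T));  sugar = (target − residual)·4.0·V
residual = 14.695·(0.01821 + 0.09011·e^(−0.04·20.9)) = 0.8415
sugar = (2.1 − 0.8415)·4.0·23.9

120.3084 g


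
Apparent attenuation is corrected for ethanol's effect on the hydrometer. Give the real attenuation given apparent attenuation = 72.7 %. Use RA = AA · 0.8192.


RA = 72.7 · 0.8192

59.5558 %


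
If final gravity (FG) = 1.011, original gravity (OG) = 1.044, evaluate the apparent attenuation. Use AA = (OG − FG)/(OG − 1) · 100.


AA = (1.044 − 1.011)/(1.044 − 1) · 100

75.0000 %


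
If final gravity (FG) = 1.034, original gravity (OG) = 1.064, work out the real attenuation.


AA = (OG−FG)/(OG−1)·100;  RA = AA·0.8192
AA = (1.064 − 1.034)/(1.064 − 1)·100 = 46.8750
RA = 46.8750·0.8192

38.4000 %


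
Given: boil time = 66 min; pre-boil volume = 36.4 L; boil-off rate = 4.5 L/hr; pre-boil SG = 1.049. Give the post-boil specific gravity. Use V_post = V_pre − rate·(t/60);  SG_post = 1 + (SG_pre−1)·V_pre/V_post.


V_post = 36.4 − 4.5·(66/60) = 31.4500
SG_post = 1 + (1.049 − 1)·36.4/31.4500

1.0567


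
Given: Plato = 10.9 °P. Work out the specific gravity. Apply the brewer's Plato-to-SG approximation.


SG = 259/(259 − P)
SG = 259/(259 − 10.9)

1.0439


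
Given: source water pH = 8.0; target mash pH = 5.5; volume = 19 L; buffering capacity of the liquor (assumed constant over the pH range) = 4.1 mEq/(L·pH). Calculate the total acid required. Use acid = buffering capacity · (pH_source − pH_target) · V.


acid = 4.1 · (8.0 − 5.5) · 19

194.7500 mEq


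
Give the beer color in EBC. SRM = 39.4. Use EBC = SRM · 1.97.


EBC = 39.4 · 1.97

77.6180 EBC


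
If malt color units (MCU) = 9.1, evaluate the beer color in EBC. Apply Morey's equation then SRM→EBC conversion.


SRM = 1.4922·MCU^0.6859;  EBC = SRM·1.97
SRM = 1.4922·9.1^0.6859 = 6.7863
EBC = 6.7863·1.97

13.3690 EBC


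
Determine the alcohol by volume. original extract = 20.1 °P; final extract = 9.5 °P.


SG = 259/(259 − P);  ABV = (OG − FG)·131.25
OG = 259/(259 − 20.1) = 1.0841
FG = 259/(259 − 9.5) = 1.0381
ABV = (1.0841 − 1.0381)·131.25

6.0453 % ABV


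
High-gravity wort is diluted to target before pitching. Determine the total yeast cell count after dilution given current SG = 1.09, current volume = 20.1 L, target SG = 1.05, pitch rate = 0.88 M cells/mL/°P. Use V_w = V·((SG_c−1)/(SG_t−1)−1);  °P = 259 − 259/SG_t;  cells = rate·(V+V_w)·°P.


V_w = 20.1·((1.09−1)/(1.05−1)−1) = 16.0800
V_final = 20.1 + 16.0800 = 36.1800
°P = 259 − 259/1.05 = 12.3333
cells = 0.88·36.1800·12.3333

392.6736 billion cells


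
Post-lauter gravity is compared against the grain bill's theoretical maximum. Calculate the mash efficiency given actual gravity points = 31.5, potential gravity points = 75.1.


efficiency = actual / potential × 100
efficiency = 31.5 / 75.1 × 100

41.9441 %


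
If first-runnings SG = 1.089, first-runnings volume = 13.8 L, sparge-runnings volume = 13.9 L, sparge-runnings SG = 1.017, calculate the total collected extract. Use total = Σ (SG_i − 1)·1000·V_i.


first = (1.089 − 1)·1000·13.8 = 1228.2000
sparge = (1.017 − 1)·1000·13.9 = 236.3000
total = 1228.2000 + 236.3000

1464.5000 gravity·L


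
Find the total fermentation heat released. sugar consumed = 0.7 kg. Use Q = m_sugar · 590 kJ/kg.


Q = 0.7 · 590

413.0000 kJ


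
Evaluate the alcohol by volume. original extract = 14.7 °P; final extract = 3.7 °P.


SG = 259/(259 − P);  ABV = (OG − FG)·131.25
OG = 259/(259 − 14.7) = 1.0602
FG = 259/(259 − 3.7) = 1.0145
ABV = (1.0602 − 1.0145)·131.25

5.9954 % ABV


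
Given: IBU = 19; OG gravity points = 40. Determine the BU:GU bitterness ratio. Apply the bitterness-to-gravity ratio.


BU:GU = IBU / OG_points
BU:GU = 19 / 40

0.4750


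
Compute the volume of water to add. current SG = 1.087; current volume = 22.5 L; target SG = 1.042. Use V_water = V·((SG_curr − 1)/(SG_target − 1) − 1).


V_water = 22.5·((1.087 − 1)/(1.042 − 1) − 1)

24.1071 L


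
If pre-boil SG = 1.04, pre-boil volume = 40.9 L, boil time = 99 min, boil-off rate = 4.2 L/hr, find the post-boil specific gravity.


V_post = V_pre − rate·(t/60);  SG_post = 1 + (SG_pre−1)·V_pre/V_post
V_post = 40.9 − 4.2·(99/60) = 33.9700
SG_post = 1 + (1.04 − 1)·40.9/33.9700

1.0482


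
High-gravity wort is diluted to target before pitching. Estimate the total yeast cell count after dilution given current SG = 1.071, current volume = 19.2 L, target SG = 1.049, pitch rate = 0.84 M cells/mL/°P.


V_w = V·((SG_c−1)/(SG_t−1)−1);  °P = 259 − 259/SG_t;  cells = rate·(V+V_w)·°P
V_w = 19.2·((1.071−1)/(1.049−1)−1) = 8.6204
V_final = 19.2 + 8.6204 = 27.8204
°P = 259 − 259/1.049 = 12.0982
cells = 0.84·27.8204·12.0982

282.7243 billion cells


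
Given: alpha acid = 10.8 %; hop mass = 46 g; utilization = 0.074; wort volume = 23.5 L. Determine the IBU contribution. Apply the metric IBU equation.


IBU = (α/100)·mass·U·1000 / V
IBU = (10.8/100)·46·0.074·1000 / 23.5

15.6439 IBU


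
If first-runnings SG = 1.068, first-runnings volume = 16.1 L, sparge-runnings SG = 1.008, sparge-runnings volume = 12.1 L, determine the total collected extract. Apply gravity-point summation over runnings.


total = Σ (SG_i − 1)·1000·V_i
first = (1.068 − 1)·1000·16.1 = 1094.8000
sparge = (1.008 − 1)·1000·12.1 = 96.8000
total = 1094.8000 + 96.8000

1191.6000 gravity·L


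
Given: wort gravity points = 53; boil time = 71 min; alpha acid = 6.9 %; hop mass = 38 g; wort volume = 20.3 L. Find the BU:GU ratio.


U = 1.65·0.000125^(GP/1000)·(1−e^(−0.04t))/4.15;  IBU = (α/100)·m·U·1000/V;  BU:GU = IBU/GP
U = 1.65·0.000125^(53/1000)·(1−e^(−0.04·71))/4.15 = 0.2325
IBU = (6.9/100)·38·0.2325·1000/20.3 = 30.0306
BU:GU = 30.0306/53

0.5666


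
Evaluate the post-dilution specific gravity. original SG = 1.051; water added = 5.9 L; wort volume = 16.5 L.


SG_new = 1 + (SG_old − 1)·V_old/(V_old + V_water)
pts = (1.051 − 1)·1000·16.5/(16.5 + 5.9) = 37.5670
SG_new = 1 + 37.5670/1000

1.0376


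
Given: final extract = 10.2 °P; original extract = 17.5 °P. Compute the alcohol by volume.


SG = 259/(259 − P);  ABV = (OG − FG)·131.25
OG = 259/(259 − 17.5) = 1.0725
FG = 259/(259 − 10.2) = 1.0410
ABV = (1.0725 − 1.0410)·131.25

4.1300 % ABV


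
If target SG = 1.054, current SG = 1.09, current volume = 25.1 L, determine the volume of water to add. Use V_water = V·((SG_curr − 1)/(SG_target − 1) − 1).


V_water = 25.1·((1.09 − 1)/(1.054 − 1) − 1)

16.7333 L


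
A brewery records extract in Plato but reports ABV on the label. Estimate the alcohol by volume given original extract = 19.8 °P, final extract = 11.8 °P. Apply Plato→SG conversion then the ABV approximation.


SG = 259/(259 − P);  ABV = (OG − FG)·131.25
OG = 259/(259 − 19.8) = 1.0828
FG = 259/(259 − 11.8) = 1.0477
ABV = (1.0828 − 1.0477)·131.25

4.5992 % ABV


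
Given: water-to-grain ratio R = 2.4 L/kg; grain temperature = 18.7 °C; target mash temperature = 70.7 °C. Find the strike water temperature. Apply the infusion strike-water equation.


T_strike = (0.41/R)·(T_mash − T_grain) + T_mash
T_strike = (0.41/2.4)·(70.7 − 18.7) + 70.7

79.5833 °C


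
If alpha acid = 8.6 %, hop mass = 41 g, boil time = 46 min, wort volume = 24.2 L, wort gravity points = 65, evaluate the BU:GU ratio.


U = 1.65·0.000125^(GP/1000)·(1−e^(−0.04t))/4.15;  IBU = (α/100)·m·U·1000/V;  BU:GU = IBU/GP
U = 1.65·0.000125^(65/1000)·(1−e^(−0.04·46))/4.15 = 0.1865
IBU = (8.6/100)·41·0.1865·1000/24.2 = 27.1702
BU:GU = 27.1702/65

0.4180


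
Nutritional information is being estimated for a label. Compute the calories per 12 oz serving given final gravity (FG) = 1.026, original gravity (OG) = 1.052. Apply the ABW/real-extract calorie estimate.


ABW = (OG−FG)·131.25·0.79/FG;  °P = 259 − 259/SG (for OG→OE and FG→AE);  RE = 0.1808·OE + 0.8192·AE;  Cal = (6.9·ABW + 4·(RE−0.1))·FG·3.55
ABW = (1.052 − 1.026)·131.25·0.79/1.026 = 2.6276
OE = 259 − 259/1.052 = 12.8023 °P
AE = 259 − 259/1.026 = 6.5634 °P
RE = 0.1808·12.8023 + 0.8192·6.5634 = 7.6914 °P
Cal = (6.9·2.6276 + 4·(7.6914−0.1))·1.026·3.55

176.6354 kcal


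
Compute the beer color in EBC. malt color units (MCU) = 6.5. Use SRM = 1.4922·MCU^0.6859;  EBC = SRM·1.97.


SRM = 1.4922·6.5^0.6859 = 5.3877
EBC = 5.3877·1.97

10.6138 EBC


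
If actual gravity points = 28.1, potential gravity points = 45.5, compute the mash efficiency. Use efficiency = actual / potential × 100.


efficiency = 28.1 / 45.5 × 100

61.7582 %


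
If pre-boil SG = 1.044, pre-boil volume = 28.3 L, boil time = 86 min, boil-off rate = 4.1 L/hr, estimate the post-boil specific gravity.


V_post = V_pre − rate·(t/60);  SG_post = 1 + (SG_pre−1)·V_pre/V_post
V_post = 28.3 − 4.1·(86/60) = 22.4233
SG_post = 1 + (1.044 − 1)·28.3/22.4233

1.0555


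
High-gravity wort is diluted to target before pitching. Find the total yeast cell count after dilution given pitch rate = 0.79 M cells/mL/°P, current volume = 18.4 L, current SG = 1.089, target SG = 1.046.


V_w = V·((SG_c−1)/(SG_t−1)−1);  °P = 259 − 259/SG_t;  cells = rate·(V+V_w)·°P
V_w = 18.4·((1.089−1)/(1.046−1)−1) = 17.2000
V_final = 18.4 + 17.2000 = 35.6000
°P = 259 − 259/1.046 = 11.3901
cells = 0.79·35.6000·11.3901

320.3340 billion cells


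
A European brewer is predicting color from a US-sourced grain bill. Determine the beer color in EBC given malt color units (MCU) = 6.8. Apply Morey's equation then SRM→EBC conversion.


SRM = 1.4922·MCU^0.6859;  EBC = SRM·1.97
SRM = 1.4922·6.8^0.6859 = 5.5571
EBC = 5.5571·1.97

10.9474 EBC


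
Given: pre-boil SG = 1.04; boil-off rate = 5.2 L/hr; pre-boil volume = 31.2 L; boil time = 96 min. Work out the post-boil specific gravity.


V_post = V_pre − rate·(t/60);  SG_post = 1 + (SG_pre−1)·V_pre/V_post
V_post = 31.2 − 5.2·(96/60) = 22.8800
SG_post = 1 + (1.04 − 1)·31.2/22.8800

1.0545


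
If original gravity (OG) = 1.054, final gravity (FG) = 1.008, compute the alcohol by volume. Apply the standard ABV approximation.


ABV = (OG − FG) · 131.25
ABV = (1.054 − 1.008) · 131.25

6.0375 % ABV


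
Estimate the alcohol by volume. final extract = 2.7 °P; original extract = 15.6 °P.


SG = 259/(259 − P);  ABV = (OG − FG)·131.25
OG = 259/(259 − 15.6) = 1.0641
FG = 259/(259 − 2.7) = 1.0105
ABV = (1.0641 − 1.0105)·131.25

7.0294 % ABV


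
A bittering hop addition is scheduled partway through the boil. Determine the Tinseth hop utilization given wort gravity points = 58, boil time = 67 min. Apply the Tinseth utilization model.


U = 1.65·0.000125^(GP/1000) · (1 − e^(−0.04·t))/4.15
bigness = 1.65·0.000125^(58/1000) = 0.9797
boil_factor = (1 − e^(−0.04·67))/4.15 = 0.2244
U = 0.9797 · 0.2244

0.2199


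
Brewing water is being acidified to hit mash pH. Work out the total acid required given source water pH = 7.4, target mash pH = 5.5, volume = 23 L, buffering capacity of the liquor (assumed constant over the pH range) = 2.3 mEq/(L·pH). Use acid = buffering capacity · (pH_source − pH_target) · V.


acid = 2.3 · (7.4 − 5.5) · 23

100.5100 mEq


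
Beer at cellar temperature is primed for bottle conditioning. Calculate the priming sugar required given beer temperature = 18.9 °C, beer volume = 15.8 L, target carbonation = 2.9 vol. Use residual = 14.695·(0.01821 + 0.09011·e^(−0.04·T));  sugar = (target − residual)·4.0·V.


residual = 14.695·(0.01821 + 0.09011·e^(−0.04·18.9)) = 0.8893
sugar = (2.9 − 0.8893)·4.0·15.8

127.0733 g


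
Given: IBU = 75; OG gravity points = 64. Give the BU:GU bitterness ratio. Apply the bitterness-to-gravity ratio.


BU:GU = IBU / OG_points
BU:GU = 75 / 64

1.1719


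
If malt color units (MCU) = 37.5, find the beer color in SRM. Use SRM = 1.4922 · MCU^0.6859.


SRM = 1.4922 · 37.5^0.6859

17.9248 SRM


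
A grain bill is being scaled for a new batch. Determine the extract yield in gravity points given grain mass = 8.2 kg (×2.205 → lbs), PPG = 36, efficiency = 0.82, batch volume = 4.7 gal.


points = lbs × PPG × eff / vol
lbs = 8.2 × 2.205 = 18.0810
points = 18.0810 × 36 × 0.82 / 4.7

113.5641 points


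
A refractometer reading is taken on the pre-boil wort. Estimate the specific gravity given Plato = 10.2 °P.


SG = 259/(259 − P)
SG = 259/(259 − 10.2)

1.0410


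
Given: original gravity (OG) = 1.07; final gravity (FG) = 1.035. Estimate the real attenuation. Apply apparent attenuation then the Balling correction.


AA = (OG−FG)/(OG−1)·100;  RA = AA·0.8192
AA = (1.07 − 1.035)/(1.07 − 1)·100 = 50.0000
RA = 50.0000·0.8192

40.9600 %


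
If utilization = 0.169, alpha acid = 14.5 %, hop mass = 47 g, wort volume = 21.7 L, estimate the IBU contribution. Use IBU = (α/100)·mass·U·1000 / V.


IBU = (14.5/100)·47·0.169·1000 / 21.7

53.0753 IBU


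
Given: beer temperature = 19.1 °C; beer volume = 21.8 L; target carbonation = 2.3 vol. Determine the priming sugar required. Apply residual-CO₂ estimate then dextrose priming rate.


residual = 14.695·(0.01821 + 0.09011·e^(−0.04·T));  sugar = (target − residual)·4.0·V
residual = 14.695·(0.01821 + 0.09011·e^(−0.04·19.1)) = 0.8844
sugar = (2.3 − 0.8844)·4.0·21.8

123.4410 g


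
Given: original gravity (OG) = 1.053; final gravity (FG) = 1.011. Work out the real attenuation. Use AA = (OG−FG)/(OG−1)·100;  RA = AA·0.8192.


AA = (1.053 − 1.011)/(1.053 − 1)·100 = 79.2453
RA = 79.2453·0.8192

64.9177 %


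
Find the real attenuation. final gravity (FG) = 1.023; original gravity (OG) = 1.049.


AA = (OG−FG)/(OG−1)·100;  RA = AA·0.8192
AA = (1.049 − 1.023)/(1.049 − 1)·100 = 53.0612
RA = 53.0612·0.8192

43.4678 %


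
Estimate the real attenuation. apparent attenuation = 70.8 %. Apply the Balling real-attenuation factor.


RA = AA · 0.8192
RA = 70.8 · 0.8192

57.9994 %


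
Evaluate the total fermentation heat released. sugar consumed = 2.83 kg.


Q = m_sugar · 590 kJ/kg
Q = 2.83 · 590

1669.7000 kJ


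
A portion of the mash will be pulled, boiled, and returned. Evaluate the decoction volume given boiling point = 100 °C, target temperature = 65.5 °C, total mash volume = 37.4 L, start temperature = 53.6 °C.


V_dec = V_total·(T_target − T_start)/(T_boil − T_start)
V_dec = 37.4·(65.5 − 53.6)/(100 − 53.6)

9.5918 L


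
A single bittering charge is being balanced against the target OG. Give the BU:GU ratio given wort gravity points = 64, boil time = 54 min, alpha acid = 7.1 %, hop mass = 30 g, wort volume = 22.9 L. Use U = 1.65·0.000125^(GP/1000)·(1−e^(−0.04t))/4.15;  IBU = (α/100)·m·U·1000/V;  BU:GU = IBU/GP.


U = 1.65·0.000125^(64/1000)·(1−e^(−0.04·54))/4.15 = 0.1979
IBU = (7.1/100)·30·0.1979·1000/22.9 = 18.4063
BU:GU = 18.4063/64

0.2876


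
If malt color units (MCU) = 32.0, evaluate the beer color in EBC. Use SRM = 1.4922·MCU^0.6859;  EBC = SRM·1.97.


SRM = 1.4922·32.0^0.6859 = 16.0772
EBC = 16.0772·1.97

31.6720 EBC


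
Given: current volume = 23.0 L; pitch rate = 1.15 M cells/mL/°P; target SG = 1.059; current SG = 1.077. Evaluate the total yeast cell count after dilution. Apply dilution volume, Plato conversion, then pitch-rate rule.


V_w = V·((SG_c−1)/(SG_t−1)−1);  °P = 259 − 259/SG_t;  cells = rate·(V+V_w)·°P
V_w = 23.0·((1.077−1)/(1.059−1)−1) = 7.0169
V_final = 23.0 + 7.0169 = 30.0169
°P = 259 − 259/1.059 = 14.4297
cells = 1.15·30.0169·14.4297

498.1042 billion cells


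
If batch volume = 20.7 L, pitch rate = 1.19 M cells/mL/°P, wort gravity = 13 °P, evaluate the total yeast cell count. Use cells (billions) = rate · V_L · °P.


cells = 1.19 · 20.7 · 13

320.2290 billion cells


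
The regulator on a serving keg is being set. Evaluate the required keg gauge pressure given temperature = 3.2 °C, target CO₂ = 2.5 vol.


psi = vols/(0.01821 + 0.09011·e^(−0.04·T)) − 14.695
psi = 2.5/(0.01821 + 0.09011·e^(−0.04·3.2)) − 14.695

10.9477 psi


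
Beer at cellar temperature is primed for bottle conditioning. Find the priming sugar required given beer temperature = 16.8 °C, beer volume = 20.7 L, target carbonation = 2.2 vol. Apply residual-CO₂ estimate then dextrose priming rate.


residual = 14.695·(0.01821 + 0.09011·e^(−0.04·T));  sugar = (target − residual)·4.0·V
residual = 14.695·(0.01821 + 0.09011·e^(−0.04·16.8)) = 0.9438
sugar = (2.2 − 0.9438)·4.0·20.7

104.0109 g


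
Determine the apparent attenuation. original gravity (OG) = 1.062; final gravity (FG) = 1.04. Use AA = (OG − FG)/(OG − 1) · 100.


AA = (1.062 − 1.04)/(1.062 − 1) · 100

35.4839 %


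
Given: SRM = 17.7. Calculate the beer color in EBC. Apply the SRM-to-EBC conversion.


EBC = SRM · 1.97
EBC = 17.7 · 1.97

34.8690 EBC


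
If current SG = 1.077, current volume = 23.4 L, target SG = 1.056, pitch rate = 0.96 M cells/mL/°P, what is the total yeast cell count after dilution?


V_w = V·((SG_c−1)/(SG_t−1)−1);  °P = 259 − 259/SG_t;  cells = rate·(V+V_w)·°P
V_w = 23.4·((1.077−1)/(1.056−1)−1) = 8.7750
V_final = 23.4 + 8.7750 = 32.1750
°P = 259 − 259/1.056 = 13.7348
cells = 0.96·32.1750·13.7348

424.2420 billion cells


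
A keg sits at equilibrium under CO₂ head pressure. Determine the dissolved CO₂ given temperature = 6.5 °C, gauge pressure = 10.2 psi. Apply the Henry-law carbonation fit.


vols = (P + 14.695)·(0.01821 + 0.09011·e^(−0.04·T))
vols = (10.2 + 14.695)·(0.01821 + 0.09011·e^(−0.04·6.5))

2.1830 volumes


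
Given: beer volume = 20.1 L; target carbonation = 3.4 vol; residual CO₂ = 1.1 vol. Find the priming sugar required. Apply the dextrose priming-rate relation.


sugar = (target − residual)·4.0·V
sugar = (3.4 − 1.1)·4.0·20.1

184.9200 g


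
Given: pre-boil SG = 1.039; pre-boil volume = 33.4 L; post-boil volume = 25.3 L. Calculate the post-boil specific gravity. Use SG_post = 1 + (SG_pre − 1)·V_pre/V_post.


pts_pre = (1.039 − 1)·1000 = 39.0000
pts_post = 39.0000·33.4/25.3 = 51.4862
SG_post = 1 + 51.4862/1000

1.0515


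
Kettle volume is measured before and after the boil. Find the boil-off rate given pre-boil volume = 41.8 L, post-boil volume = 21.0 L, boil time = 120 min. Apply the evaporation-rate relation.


rate = (V_pre − V_post) / (t_min/60)
rate = (41.8 − 21.0) / (120/60)

10.4000 L/hr


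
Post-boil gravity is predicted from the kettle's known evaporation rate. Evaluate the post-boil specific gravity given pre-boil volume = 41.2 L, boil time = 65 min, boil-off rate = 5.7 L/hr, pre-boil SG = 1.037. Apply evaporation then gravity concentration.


V_post = V_pre − rate·(t/60);  SG_post = 1 + (SG_pre−1)·V_pre/V_post
V_post = 41.2 − 5.7·(65/60) = 35.0250
SG_post = 1 + (1.037 − 1)·41.2/35.0250

1.0435


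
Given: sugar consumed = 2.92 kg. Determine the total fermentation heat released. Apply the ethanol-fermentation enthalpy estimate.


Q = m_sugar · 590 kJ/kg
Q = 2.92 · 590

1722.8000 kJ


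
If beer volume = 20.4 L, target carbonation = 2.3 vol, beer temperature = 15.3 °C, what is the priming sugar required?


residual = 14.695·(0.01821 + 0.09011·e^(−0.04·T));  sugar = (target − residual)·4.0·V
residual = 14.695·(0.01821 + 0.09011·e^(−0.04·15.3)) = 0.9856
sugar = (2.3 − 0.9856)·4.0·20.4

107.2513 g


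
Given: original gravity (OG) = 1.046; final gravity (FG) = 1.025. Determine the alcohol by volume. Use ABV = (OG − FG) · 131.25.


ABV = (1.046 − 1.025) · 131.25

2.7563 % ABV


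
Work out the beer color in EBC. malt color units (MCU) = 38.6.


SRM = 1.4922·MCU^0.6859;  EBC = SRM·1.97
SRM = 1.4922·38.6^0.6859 = 18.2838
EBC = 18.2838·1.97

36.0192 EBC


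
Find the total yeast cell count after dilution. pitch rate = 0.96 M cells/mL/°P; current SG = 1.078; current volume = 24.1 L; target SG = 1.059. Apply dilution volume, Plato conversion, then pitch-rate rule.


V_w = V·((SG_c−1)/(SG_t−1)−1);  °P = 259 − 259/SG_t;  cells = rate·(V+V_w)·°P
V_w = 24.1·((1.078−1)/(1.059−1)−1) = 7.7610
V_final = 24.1 + 7.7610 = 31.8610
°P = 259 − 259/1.059 = 14.4297
cells = 0.96·31.8610·14.4297

441.3536 billion cells


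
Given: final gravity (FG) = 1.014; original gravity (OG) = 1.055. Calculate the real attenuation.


AA = (OG−FG)/(OG−1)·100;  RA = AA·0.8192
AA = (1.055 − 1.014)/(1.055 − 1)·100 = 74.5455
RA = 74.5455·0.8192

61.0676 %


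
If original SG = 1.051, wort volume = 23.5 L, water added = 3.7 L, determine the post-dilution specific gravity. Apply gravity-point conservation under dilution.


SG_new = 1 + (SG_old − 1)·V_old/(V_old + V_water)
pts = (1.051 − 1)·1000·23.5/(23.5 + 3.7) = 44.0625
SG_new = 1 + 44.0625/1000

1.0441


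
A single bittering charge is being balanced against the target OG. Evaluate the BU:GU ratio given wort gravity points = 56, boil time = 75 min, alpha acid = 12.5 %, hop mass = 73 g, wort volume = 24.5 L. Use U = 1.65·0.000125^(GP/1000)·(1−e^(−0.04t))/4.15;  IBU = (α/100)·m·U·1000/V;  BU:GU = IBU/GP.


U = 1.65·0.000125^(56/1000)·(1−e^(−0.04·75))/4.15 = 0.2284
IBU = (12.5/100)·73·0.2284·1000/24.5 = 85.0649
BU:GU = 85.0649/56

1.5190


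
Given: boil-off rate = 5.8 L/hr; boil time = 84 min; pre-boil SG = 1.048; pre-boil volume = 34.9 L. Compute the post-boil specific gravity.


V_post = V_pre − rate·(t/60);  SG_post = 1 + (SG_pre−1)·V_pre/V_post
V_post = 34.9 − 5.8·(84/60) = 26.7800
SG_post = 1 + (1.048 − 1)·34.9/26.7800

1.0626


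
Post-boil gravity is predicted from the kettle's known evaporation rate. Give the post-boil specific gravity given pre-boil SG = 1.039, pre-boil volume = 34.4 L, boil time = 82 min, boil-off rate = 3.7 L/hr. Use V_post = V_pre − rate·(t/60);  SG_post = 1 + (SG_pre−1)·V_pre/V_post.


V_post = 34.4 − 3.7·(82/60) = 29.3433
SG_post = 1 + (1.039 − 1)·34.4/29.3433

1.0457


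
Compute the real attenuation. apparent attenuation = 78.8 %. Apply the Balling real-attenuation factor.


RA = AA · 0.8192
RA = 78.8 · 0.8192

64.5530 %


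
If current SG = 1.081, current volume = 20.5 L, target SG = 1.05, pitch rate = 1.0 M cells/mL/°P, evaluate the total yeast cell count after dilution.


V_w = V·((SG_c−1)/(SG_t−1)−1);  °P = 259 − 259/SG_t;  cells = rate·(V+V_w)·°P
V_w = 20.5·((1.081−1)/(1.05−1)−1) = 12.7100
V_final = 20.5 + 12.7100 = 33.2100
°P = 259 − 259/1.05 = 12.3333
cells = 1.0·33.2100·12.3333

409.5900 billion cells


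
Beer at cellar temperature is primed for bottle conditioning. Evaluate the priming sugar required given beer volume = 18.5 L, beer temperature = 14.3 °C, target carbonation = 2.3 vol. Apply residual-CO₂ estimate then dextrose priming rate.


residual = 14.695·(0.01821 + 0.09011·e^(−0.04·T));  sugar = (target − residual)·4.0·V
residual = 14.695·(0.01821 + 0.09011·e^(−0.04·14.3)) = 1.0149
sugar = (2.3 − 1.0149)·4.0·18.5

95.0937 g


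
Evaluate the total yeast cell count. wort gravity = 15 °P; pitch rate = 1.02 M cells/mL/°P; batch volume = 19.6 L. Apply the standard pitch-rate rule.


cells (billions) = rate · V_L · °P
cells = 1.02 · 19.6 · 15

299.8800 billion cells


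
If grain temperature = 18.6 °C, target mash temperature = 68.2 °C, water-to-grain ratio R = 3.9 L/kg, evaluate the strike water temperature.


T_strike = (0.41/R)·(T_mash − T_grain) + T_mash
T_strike = (0.41/3.9)·(68.2 − 18.6) + 68.2

73.4144 °C


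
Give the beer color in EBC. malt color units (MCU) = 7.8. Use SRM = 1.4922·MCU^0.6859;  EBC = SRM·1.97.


SRM = 1.4922·7.8^0.6859 = 6.1054
EBC = 6.1054·1.97

12.0277 EBC


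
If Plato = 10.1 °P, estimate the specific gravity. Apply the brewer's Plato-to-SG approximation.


SG = 259/(259 − P)
SG = 259/(259 − 10.1)

1.0406


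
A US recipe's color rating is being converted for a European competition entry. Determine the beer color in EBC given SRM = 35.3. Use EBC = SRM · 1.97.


EBC = 35.3 · 1.97

69.5410 EBC


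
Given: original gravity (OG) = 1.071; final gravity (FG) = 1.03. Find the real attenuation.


AA = (OG−FG)/(OG−1)·100;  RA = AA·0.8192
AA = (1.071 − 1.03)/(1.071 − 1)·100 = 57.7465
RA = 57.7465·0.8192

47.3059 %


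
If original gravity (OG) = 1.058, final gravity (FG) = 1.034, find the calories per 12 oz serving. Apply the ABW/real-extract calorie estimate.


ABW = (OG−FG)·131.25·0.79/FG;  °P = 259 − 259/SG (for OG→OE and FG→AE);  RE = 0.1808·OE + 0.8192·AE;  Cal = (6.9·ABW + 4·(RE−0.1))·FG·3.55
ABW = (1.058 − 1.034)·131.25·0.79/1.034 = 2.4067
OE = 259 − 259/1.058 = 14.1985 °P
AE = 259 − 259/1.034 = 8.5164 °P
RE = 0.1808·14.1985 + 0.8192·8.5164 = 9.5438 °P
Cal = (6.9·2.4067 + 4·(9.5438−0.1))·1.034·3.55

199.6166 kcal


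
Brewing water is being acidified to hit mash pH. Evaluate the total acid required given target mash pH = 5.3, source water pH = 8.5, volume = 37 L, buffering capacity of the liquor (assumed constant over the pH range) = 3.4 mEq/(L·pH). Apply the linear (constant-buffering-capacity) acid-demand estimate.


acid = buffering capacity · (pH_source − pH_target) · V
acid = 3.4 · (8.5 − 5.3) · 37

402.5600 mEq


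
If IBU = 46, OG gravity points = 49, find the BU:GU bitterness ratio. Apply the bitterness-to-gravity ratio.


BU:GU = IBU / OG_points
BU:GU = 46 / 49

0.9388


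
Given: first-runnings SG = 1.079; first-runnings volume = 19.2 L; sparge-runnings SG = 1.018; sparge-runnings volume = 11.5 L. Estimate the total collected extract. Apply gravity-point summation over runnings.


total = Σ (SG_i − 1)·1000·V_i
first = (1.079 − 1)·1000·19.2 = 1516.8000
sparge = (1.018 − 1)·1000·11.5 = 207.0000
total = 1516.8000 + 207.0000

1723.8000 gravity·L


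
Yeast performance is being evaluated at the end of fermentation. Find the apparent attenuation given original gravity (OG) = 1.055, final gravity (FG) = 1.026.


AA = (OG − FG)/(OG − 1) · 100
AA = (1.055 − 1.026)/(1.055 − 1) · 100

52.7273 %


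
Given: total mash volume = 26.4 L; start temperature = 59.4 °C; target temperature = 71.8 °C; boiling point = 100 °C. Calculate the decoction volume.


V_dec = V_total·(T_target − T_start)/(T_boil − T_start)
V_dec = 26.4·(71.8 − 59.4)/(100 − 59.4)

8.0631 L


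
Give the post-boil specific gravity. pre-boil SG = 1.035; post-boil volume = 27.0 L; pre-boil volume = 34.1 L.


SG_post = 1 + (SG_pre − 1)·V_pre/V_post
pts_pre = (1.035 − 1)·1000 = 35.0000
pts_post = 35.0000·34.1/27.0 = 44.2037
SG_post = 1 + 44.2037/1000

1.0442


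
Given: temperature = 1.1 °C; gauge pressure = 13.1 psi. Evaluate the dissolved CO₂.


vols = (P + 14.695)·(0.01821 + 0.09011·e^(−0.04·T))
vols = (13.1 + 14.695)·(0.01821 + 0.09011·e^(−0.04·1.1))

2.9029 volumes


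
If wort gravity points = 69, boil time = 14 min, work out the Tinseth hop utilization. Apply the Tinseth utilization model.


U = 1.65·0.000125^(GP/1000) · (1 − e^(−0.04·t))/4.15
bigness = 1.65·0.000125^(69/1000) = 0.8875
boil_factor = (1 − e^(−0.04·14))/4.15 = 0.1033
U = 0.8875 · 0.1033

0.0917


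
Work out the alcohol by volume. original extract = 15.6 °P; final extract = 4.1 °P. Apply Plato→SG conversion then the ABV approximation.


SG = 259/(259 − P);  ABV = (OG − FG)·131.25
OG = 259/(259 − 15.6) = 1.0641
FG = 259/(259 − 4.1) = 1.0161
ABV = (1.0641 − 1.0161)·131.25

6.3010 % ABV


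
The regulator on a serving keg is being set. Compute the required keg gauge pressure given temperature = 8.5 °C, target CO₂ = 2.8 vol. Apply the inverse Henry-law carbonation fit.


psi = vols/(0.01821 + 0.09011·e^(−0.04·T)) − 14.695
psi = 2.8/(0.01821 + 0.09011·e^(−0.04·8.5)) − 14.695

19.3072 psi


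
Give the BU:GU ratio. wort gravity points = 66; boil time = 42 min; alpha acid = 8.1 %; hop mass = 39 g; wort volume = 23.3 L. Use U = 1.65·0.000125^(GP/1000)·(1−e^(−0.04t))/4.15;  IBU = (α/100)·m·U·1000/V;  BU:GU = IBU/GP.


U = 1.65·0.000125^(66/1000)·(1−e^(−0.04·42))/4.15 = 0.1788
IBU = (8.1/100)·39·0.1788·1000/23.3 = 24.2354
BU:GU = 24.2354/66

0.3672


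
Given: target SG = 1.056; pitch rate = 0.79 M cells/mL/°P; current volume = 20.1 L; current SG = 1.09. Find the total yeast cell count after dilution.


V_w = V·((SG_c−1)/(SG_t−1)−1);  °P = 259 − 259/SG_t;  cells = rate·(V+V_w)·°P
V_w = 20.1·((1.09−1)/(1.056−1)−1) = 12.2036
V_final = 20.1 + 12.2036 = 32.3036
°P = 259 − 259/1.056 = 13.7348
cells = 0.79·32.3036·13.7348

350.5109 billion cells
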